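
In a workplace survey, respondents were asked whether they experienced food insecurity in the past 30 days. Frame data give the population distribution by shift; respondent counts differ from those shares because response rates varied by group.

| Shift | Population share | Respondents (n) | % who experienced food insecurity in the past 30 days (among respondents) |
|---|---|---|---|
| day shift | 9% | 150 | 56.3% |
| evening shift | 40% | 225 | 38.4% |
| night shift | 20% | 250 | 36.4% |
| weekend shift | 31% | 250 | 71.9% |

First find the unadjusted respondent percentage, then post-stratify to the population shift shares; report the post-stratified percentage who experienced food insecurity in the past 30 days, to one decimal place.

50.0%

Naive respondent-only estimate (weights = respondent counts):
  (150/875)×56.3 + (225/875)×38.4 + (250/875)×36.4 + (250/875)×71.9 = 50.4686%
Reweighting by population shift shares:
  0.09×56.3 + 0.4×38.4 + 0.2×36.4 + 0.31×71.9 = 49.996%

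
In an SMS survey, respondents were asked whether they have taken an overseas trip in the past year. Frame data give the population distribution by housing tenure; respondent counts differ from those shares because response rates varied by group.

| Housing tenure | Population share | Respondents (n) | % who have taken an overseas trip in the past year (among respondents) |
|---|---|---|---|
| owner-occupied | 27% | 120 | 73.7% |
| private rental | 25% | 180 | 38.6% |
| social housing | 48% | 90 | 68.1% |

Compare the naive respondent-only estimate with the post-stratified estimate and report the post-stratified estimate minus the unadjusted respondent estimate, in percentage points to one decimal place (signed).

+6.0 percentage points

Without adjustment, the pooled respondent share is:
  (120/390)×73.7 + (180/390)×38.6 + (90/390)×68.1 = 56.2077%
Post-stratified estimate weights by population shares:
  0.27×73.7 + 0.25×38.6 + 0.48×68.1 = 62.237%
Difference = 62.237 − 56.2077 = 6.0293 pp.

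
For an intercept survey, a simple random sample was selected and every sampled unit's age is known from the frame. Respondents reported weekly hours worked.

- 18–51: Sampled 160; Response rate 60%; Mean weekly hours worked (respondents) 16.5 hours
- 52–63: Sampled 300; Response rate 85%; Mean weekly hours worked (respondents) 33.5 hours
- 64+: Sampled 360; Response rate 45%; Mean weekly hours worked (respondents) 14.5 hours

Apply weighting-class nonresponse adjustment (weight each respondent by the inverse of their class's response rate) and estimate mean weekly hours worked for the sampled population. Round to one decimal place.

Inverse-response-rate weighting restores each class to its sampled count, so class totals weight by n_sampled:
  18–51: 160 × 16.5 = 2640
  52–63: 300 × 33.5 = 10,050
  64+: 360 × 14.5 = 5220
Adjusted estimate = 17,910 / 820 = 21.8415 → 21.8.

21.8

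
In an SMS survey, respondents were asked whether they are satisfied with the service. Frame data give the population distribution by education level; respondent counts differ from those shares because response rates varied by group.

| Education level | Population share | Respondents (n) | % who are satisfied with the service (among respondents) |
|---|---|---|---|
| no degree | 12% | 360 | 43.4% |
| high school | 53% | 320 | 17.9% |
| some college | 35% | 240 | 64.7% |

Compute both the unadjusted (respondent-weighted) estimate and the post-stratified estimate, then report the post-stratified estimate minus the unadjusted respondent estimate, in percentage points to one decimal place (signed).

-2.7 percentage points

Naive respondent-only estimate (weights = respondent counts):
  (360/920)×43.4 + (320/920)×17.9 + (240/920)×64.7 = 40.087%
Post-stratified estimate weights by population shares:
  0.12×43.4 + 0.53×17.9 + 0.35×64.7 = 37.34%
Difference = 37.34 − 40.087 = -2.747 pp.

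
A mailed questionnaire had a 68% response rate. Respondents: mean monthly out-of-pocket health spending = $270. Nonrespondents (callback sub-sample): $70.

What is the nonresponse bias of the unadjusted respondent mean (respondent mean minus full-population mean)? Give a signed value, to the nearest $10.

Nonresponse fraction = 1 − 0.68 = 0.32.
Bias = (nonresponse fraction) × (respondent mean − nonrespondent mean)
     = 0.32 × (270 − 70) = 0.32 × 200 = 64.

+$60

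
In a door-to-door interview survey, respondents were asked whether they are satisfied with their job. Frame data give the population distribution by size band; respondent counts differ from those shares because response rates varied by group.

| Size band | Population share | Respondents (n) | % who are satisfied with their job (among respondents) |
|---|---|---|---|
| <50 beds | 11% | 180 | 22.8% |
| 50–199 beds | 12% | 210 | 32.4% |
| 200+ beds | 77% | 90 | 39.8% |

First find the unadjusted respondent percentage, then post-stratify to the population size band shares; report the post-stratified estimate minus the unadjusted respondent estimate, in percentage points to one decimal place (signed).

Unadjusted (pooled respondent) estimate weights by respondent counts:
  (180/480)×22.8 + (210/480)×32.4 + (90/480)×39.8 = 30.1875%
Post-stratified estimate weights by population shares:
  0.11×22.8 + 0.12×32.4 + 0.77×39.8 = 37.042%
Difference = 37.042 − 30.1875 = 6.8545 pp.

+6.9 percentage points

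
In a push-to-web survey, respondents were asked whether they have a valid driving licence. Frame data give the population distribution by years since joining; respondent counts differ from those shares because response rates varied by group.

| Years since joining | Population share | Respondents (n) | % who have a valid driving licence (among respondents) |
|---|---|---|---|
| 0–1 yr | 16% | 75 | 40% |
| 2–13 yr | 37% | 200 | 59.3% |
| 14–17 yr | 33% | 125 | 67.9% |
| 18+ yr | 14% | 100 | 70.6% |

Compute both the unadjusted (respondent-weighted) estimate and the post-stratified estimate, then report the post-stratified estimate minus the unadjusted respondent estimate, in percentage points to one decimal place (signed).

Unadjusted (pooled respondent) estimate weights by respondent counts:
  (75/500)×40 + (200/500)×59.3 + (125/500)×67.9 + (100/500)×70.6 = 60.815%
Post-stratifying to population shares instead:
  0.16×40 + 0.37×59.3 + 0.33×67.9 + 0.14×70.6 = 60.632%
Difference = 60.632 − 60.815 = -0.183 pp.

-0.2 percentage points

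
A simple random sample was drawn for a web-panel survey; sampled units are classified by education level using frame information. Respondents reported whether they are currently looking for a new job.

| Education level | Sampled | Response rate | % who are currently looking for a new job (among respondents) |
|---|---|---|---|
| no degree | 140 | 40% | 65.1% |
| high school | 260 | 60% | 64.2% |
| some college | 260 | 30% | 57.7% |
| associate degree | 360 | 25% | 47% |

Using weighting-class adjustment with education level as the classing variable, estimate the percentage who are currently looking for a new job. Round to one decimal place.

56.6%

With weight = n_sampled/n_responded per class, the weighted class total is n_sampled:
  no degree: 140 × 65.1 = 9114
  high school: 260 × 64.2 = 16,692
  some college: 260 × 57.7 = 15,002
  associate degree: 360 × 47 = 16,920
Adjusted estimate = 57,728 / 1,020 = 56.5961 → 56.6%.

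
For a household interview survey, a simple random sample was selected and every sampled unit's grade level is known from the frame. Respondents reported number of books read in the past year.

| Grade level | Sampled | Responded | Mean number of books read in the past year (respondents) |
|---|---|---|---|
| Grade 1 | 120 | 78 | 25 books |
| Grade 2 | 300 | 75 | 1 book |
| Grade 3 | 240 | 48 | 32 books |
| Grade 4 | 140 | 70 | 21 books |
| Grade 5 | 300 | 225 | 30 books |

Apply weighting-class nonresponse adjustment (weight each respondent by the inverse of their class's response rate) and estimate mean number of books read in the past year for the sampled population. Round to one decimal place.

Class response rates: Grade 1 78/120 = 65%, Grade 2 75/300 = 25%, Grade 3 48/240 = 20%, Grade 4 70/140 = 50%, Grade 5 225/300 = 75%.
Inverse-response-rate weighting restores each class to its sampled count, so class totals weight by n_sampled:
  Grade 1: 120 × 25 = 3000
  Grade 2: 300 × 1 = 300
  Grade 3: 240 × 32 = 7680
  Grade 4: 140 × 21 = 2940
  Grade 5: 300 × 30 = 9000
Adjusted estimate = 22,920 / 1,100 = 20.8364 → 20.8.

20.8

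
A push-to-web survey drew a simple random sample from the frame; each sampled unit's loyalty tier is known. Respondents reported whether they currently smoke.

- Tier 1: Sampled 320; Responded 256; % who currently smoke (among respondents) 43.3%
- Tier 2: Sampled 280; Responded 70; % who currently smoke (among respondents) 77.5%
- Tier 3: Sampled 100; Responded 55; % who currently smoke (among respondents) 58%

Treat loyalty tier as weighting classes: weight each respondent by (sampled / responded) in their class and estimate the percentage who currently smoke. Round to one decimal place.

Response rates by class: Tier 1 256/320 = 80%, Tier 2 70/280 = 25%, Tier 3 55/100 = 55%.
With weight = n_sampled/n_responded per class, the weighted class total is n_sampled:
  Tier 1: 320 × 43.3 = 13,856
  Tier 2: 280 × 77.5 = 21,700
  Tier 3: 100 × 58 = 5800
Adjusted estimate = 41,356 / 700 = 59.08 → 59.1%.

59.1%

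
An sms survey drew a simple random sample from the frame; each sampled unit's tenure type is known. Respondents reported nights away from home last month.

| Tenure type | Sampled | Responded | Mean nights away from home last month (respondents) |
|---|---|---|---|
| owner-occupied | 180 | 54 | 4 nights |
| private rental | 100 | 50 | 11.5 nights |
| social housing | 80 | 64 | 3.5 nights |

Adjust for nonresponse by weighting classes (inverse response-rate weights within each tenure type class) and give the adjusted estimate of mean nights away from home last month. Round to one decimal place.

Response rates by class: owner-occupied 54/180 = 30%, private rental 50/100 = 50%, social housing 64/80 = 80%.
Weighting each respondent by the inverse class response rate inflates each class back to its sampled size, so the class weight is n_sampled:
  owner-occupied: 180 × 4 = 720
  private rental: 100 × 11.5 = 1150
  social housing: 80 × 3.5 = 280
Adjusted estimate = 2150 / 360 = 5.97222 → 6.0.

6.0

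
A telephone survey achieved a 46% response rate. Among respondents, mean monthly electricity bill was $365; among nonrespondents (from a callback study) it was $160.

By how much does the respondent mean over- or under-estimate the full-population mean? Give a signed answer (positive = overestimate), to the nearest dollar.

+$111

Nonresponse fraction = 1 − 0.46 = 0.54.
Bias = (nonresponse fraction) × (respondent mean − nonrespondent mean)
     = 0.54 × (365 − 160) = 0.54 × 205 = 110.7.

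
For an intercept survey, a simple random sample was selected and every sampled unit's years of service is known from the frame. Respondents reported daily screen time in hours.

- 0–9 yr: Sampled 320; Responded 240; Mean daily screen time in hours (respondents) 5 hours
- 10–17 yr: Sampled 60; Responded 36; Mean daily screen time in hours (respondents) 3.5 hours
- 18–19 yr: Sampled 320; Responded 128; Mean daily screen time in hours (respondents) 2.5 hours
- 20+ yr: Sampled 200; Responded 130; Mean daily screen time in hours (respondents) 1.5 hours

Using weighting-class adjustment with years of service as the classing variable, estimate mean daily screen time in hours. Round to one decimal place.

3.2

Class response rates: 0–9 yr 240/320 = 75%, 10–17 yr 36/60 = 60%, 18–19 yr 128/320 = 40%, 20+ yr 130/200 = 65%.
Inverse-response-rate weighting restores each class to its sampled count, so class totals weight by n_sampled:
  0–9 yr: 320 × 5 = 1600
  10–17 yr: 60 × 3.5 = 210
  18–19 yr: 320 × 2.5 = 800
  20+ yr: 200 × 1.5 = 300
Adjusted estimate = 2910 / 900 = 3.23333 → 3.2.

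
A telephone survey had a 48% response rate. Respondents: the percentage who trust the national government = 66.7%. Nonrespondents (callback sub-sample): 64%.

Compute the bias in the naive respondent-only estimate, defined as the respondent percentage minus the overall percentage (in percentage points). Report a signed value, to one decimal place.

Nonresponse fraction = 1 − 0.48 = 0.52.
Bias = (nonresponse fraction) × (respondent percentage − nonrespondent percentage)
     = 0.52 × (66.7 − 64) = 0.52 × 2.7 = 1.404.

+1.4 percentage points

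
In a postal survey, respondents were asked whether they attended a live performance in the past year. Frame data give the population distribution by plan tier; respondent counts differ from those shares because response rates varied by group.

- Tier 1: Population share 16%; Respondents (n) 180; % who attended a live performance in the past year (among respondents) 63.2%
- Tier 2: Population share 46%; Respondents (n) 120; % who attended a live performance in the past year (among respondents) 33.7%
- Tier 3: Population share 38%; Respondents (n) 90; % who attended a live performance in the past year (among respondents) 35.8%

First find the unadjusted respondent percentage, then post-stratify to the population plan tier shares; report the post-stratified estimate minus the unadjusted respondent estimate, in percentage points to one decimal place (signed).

-8.6 percentage points

Unadjusted (pooled respondent) estimate weights by respondent counts:
  (180/390)×63.2 + (120/390)×33.7 + (90/390)×35.8 = 47.8%
Reweighting by population plan tier shares:
  0.16×63.2 + 0.46×33.7 + 0.38×35.8 = 39.218%
Difference = 39.218 − 47.8 = -8.582 pp.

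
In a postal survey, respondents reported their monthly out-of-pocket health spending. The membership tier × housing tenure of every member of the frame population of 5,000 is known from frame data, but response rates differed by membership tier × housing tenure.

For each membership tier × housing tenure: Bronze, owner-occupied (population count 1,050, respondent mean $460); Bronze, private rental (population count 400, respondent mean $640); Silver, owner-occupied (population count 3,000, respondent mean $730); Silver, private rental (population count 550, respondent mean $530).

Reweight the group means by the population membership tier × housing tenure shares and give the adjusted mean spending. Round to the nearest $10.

$640

Each cell contributes population-share × respondent value:
  Bronze, owner-occupied: (1,050/5,000) × 460 = 96.6
  Bronze, private rental: (400/5,000) × 640 = 51.2
  Silver, owner-occupied: (3,000/5,000) × 730 = 438
  Silver, private rental: (550/5,000) × 530 = 58.3
Post-stratified estimate = 644.1 → $640.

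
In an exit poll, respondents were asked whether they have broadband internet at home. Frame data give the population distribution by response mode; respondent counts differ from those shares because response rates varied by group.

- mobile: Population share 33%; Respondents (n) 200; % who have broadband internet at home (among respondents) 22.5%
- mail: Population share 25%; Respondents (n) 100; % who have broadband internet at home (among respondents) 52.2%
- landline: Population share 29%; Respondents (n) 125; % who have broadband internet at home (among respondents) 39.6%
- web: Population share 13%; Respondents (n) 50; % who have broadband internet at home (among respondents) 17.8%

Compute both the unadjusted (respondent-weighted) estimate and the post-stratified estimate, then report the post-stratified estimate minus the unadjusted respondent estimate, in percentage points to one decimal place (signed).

Naive respondent-only estimate (weights = respondent counts):
  (200/475)×22.5 + (100/475)×52.2 + (125/475)×39.6 + (50/475)×17.8 = 32.7579%
Reweighting by population response mode shares:
  0.33×22.5 + 0.25×52.2 + 0.29×39.6 + 0.13×17.8 = 34.273%
Difference = 34.273 − 32.7579 = 1.5151 pp.

+1.5 percentage points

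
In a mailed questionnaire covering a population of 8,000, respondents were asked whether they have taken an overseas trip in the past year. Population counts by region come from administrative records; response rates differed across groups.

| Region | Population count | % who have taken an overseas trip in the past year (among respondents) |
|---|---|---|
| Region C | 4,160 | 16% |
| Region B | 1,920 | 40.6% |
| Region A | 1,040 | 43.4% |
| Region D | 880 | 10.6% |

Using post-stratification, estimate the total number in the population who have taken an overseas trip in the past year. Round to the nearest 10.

Apply each group's respondent rate to its population count:
  Region C: 4,160 × 16% = 665.6
  Region B: 1,920 × 40.6% = 779.52
  Region A: 1,040 × 43.4% = 451.36
  Region D: 880 × 10.6% = 93.28
Estimated total = 1989.76 → 1,990.

1,990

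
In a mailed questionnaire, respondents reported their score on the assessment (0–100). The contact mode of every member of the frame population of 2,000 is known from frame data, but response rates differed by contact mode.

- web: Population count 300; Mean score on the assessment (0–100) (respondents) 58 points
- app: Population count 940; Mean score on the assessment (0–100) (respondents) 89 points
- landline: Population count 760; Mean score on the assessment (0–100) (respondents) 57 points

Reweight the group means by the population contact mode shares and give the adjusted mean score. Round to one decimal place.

Post-stratification weights by population share, not respondent share:
  web: (300/2,000) × 58 = 8.7
  app: (940/2,000) × 89 = 41.83
  landline: (760/2,000) × 57 = 21.66
Post-stratified estimate = 72.19 → 72.2.

72.2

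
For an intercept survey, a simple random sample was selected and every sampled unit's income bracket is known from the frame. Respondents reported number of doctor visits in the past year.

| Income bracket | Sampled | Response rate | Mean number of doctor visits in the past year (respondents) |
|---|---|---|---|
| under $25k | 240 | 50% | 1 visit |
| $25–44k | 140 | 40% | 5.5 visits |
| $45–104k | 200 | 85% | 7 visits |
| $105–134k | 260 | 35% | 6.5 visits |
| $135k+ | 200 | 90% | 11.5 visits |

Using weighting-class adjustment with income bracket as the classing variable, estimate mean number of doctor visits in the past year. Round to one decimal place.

6.2

With weight = n_sampled/n_responded per class, the weighted class total is n_sampled:
  under $25k: 240 × 1 = 240
  $25–44k: 140 × 5.5 = 770
  $45–104k: 200 × 7 = 1400
  $105–134k: 260 × 6.5 = 1690
  $135k+: 200 × 11.5 = 2300
Adjusted estimate = 6400 / 1,040 = 6.15385 → 6.2.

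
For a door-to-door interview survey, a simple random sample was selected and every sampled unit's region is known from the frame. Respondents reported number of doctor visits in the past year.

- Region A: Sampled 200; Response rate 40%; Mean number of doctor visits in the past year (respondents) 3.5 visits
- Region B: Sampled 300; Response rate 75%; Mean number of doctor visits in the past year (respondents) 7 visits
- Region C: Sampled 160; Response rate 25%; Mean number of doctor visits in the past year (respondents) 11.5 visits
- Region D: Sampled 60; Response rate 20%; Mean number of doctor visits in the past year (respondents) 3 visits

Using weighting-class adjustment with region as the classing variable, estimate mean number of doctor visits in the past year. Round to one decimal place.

Inverse-response-rate weighting restores each class to its sampled count, so class totals weight by n_sampled:
  Region A: 200 × 3.5 = 700
  Region B: 300 × 7 = 2100
  Region C: 160 × 11.5 = 1840
  Region D: 60 × 3 = 180
Adjusted estimate = 4820 / 720 = 6.69444 → 6.7.

6.7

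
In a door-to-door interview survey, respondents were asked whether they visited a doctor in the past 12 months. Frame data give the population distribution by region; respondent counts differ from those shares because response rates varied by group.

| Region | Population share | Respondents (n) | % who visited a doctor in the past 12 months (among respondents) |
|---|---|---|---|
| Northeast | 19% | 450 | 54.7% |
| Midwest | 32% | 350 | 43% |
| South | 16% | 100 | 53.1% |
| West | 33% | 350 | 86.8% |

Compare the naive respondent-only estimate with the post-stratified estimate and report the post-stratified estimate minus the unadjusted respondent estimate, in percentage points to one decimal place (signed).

Naive respondent-only estimate (weights = respondent counts):
  (450/1250)×54.7 + (350/1250)×43 + (100/1250)×53.1 + (350/1250)×86.8 = 60.284%
Post-stratifying to population shares instead:
  0.19×54.7 + 0.32×43 + 0.16×53.1 + 0.33×86.8 = 61.293%
Difference = 61.293 − 60.284 = 1.009 pp.

+1.0 percentage points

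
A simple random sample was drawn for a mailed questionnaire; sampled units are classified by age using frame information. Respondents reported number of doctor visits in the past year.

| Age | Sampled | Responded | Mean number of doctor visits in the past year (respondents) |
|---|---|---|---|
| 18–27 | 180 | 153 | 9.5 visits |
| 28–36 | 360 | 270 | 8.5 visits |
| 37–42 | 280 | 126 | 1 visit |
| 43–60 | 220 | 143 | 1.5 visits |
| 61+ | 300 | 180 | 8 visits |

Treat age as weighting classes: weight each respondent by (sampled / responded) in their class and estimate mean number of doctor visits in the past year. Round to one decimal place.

5.8

Class response rates: 18–27 153/180 = 85%, 28–36 270/360 = 75%, 37–42 126/280 = 45%, 43–60 143/220 = 65%, 61+ 180/300 = 60%.
Each respondent's weight = sampled/responded in their class; summing within a class gives n_sampled, so:
  18–27: 180 × 9.5 = 1710
  28–36: 360 × 8.5 = 3060
  37–42: 280 × 1 = 280
  43–60: 220 × 1.5 = 330
  61+: 300 × 8 = 2400
Adjusted estimate = 7780 / 1,340 = 5.80597 → 5.8.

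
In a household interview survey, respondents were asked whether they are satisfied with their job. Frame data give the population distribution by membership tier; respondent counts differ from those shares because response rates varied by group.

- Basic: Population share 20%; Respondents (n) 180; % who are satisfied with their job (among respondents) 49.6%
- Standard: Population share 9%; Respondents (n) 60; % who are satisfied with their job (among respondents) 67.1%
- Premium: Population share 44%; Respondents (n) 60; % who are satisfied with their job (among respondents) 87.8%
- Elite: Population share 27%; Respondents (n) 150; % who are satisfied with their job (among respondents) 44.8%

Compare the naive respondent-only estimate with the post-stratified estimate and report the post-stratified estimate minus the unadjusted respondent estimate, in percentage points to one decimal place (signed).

+11.3 percentage points

Unadjusted (pooled respondent) estimate weights by respondent counts:
  (180/450)×49.6 + (60/450)×67.1 + (60/450)×87.8 + (150/450)×44.8 = 55.4267%
Reweighting by population membership tier shares:
  0.2×49.6 + 0.09×67.1 + 0.44×87.8 + 0.27×44.8 = 66.687%
Difference = 66.687 − 55.4267 = 11.2603 pp.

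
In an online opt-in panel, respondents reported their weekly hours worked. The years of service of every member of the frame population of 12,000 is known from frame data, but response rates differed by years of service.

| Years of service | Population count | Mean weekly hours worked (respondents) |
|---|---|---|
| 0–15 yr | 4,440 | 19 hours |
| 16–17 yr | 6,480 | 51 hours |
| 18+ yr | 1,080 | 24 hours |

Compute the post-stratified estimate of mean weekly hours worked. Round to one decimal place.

36.7

Post-stratification weights by population share, not respondent share:
  0–15 yr: (4,440/12,000) × 19 = 7.03
  16–17 yr: (6,480/12,000) × 51 = 27.54
  18+ yr: (1,080/12,000) × 24 = 2.16
Post-stratified estimate = 36.73 → 36.7.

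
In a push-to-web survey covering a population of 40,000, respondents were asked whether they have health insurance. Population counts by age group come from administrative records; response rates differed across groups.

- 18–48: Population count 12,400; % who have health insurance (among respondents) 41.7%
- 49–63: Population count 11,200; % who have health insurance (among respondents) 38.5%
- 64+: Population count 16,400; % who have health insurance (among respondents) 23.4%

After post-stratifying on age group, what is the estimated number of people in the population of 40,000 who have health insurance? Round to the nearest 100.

13,300

Estimated count per cell = population count × respondent percentage:
  18–48: 12,400 × 41.7% = 5170.8
  49–63: 11,200 × 38.5% = 4312
  64+: 16,400 × 23.4% = 3837.6
Estimated total = 13320.4 → 13,300.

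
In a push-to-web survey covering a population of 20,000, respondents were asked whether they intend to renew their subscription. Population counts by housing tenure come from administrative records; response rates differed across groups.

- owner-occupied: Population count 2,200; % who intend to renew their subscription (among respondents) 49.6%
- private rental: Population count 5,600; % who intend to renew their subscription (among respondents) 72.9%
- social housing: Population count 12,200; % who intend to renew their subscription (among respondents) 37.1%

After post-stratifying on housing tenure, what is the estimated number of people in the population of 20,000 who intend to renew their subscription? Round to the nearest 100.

Apply each group's respondent rate to its population count:
  owner-occupied: 2,200 × 49.6% = 1091.2
  private rental: 5,600 × 72.9% = 4082.4
  social housing: 12,200 × 37.1% = 4526.2
Estimated total = 9699.8 → 9,700.

9,700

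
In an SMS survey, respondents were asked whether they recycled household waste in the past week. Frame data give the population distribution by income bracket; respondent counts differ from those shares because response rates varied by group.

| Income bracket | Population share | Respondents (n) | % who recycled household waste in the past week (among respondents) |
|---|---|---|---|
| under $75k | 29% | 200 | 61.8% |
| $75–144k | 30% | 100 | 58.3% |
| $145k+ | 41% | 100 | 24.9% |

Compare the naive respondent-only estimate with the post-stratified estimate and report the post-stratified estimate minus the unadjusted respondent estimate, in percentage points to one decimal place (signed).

-6.1 percentage points

Without adjustment, the pooled respondent share is:
  (200/400)×61.8 + (100/400)×58.3 + (100/400)×24.9 = 51.7%
Post-stratified estimate weights by population shares:
  0.29×61.8 + 0.3×58.3 + 0.41×24.9 = 45.621%
Difference = 45.621 − 51.7 = -6.079 pp.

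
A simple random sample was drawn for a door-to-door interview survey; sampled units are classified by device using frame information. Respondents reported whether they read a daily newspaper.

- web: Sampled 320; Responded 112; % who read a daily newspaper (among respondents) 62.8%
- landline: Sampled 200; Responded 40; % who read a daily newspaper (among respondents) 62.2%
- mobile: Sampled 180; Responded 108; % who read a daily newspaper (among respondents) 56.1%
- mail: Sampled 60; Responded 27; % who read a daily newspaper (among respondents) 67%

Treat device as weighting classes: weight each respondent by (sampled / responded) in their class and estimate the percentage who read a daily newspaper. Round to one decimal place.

61.4%

Response rates by class: web 112/320 = 35%, landline 40/200 = 20%, mobile 108/180 = 60%, mail 27/60 = 45%.
With weight = n_sampled/n_responded per class, the weighted class total is n_sampled:
  web: 320 × 62.8 = 20,096
  landline: 200 × 62.2 = 12,440
  mobile: 180 × 56.1 = 10,098
  mail: 60 × 67 = 4020
Adjusted estimate = 46,654 / 760 = 61.3868 → 61.4%.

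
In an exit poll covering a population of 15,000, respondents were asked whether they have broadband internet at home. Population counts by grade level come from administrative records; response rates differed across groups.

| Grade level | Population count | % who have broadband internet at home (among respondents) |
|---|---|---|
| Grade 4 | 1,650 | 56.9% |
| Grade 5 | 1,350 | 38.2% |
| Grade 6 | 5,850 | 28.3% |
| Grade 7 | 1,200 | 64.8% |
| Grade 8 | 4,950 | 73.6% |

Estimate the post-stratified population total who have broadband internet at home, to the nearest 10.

7,530

Estimated count per cell = population count × respondent percentage:
  Grade 4: 1,650 × 56.9% = 938.85
  Grade 5: 1,350 × 38.2% = 515.7
  Grade 6: 5,850 × 28.3% = 1655.55
  Grade 7: 1,200 × 64.8% = 777.6
  Grade 8: 4,950 × 73.6% = 3643.2
Estimated total = 7530.9 → 7,530.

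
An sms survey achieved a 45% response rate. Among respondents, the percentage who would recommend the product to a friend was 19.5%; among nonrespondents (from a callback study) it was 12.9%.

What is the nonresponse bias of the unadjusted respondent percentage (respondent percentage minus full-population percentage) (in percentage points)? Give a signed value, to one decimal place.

+3.6 percentage points

Nonresponse fraction = 1 − 0.45 = 0.55.
Bias = (nonresponse fraction) × (respondent percentage − nonrespondent percentage)
     = 0.55 × (19.5 − 12.9) = 0.55 × 6.6 = 3.63.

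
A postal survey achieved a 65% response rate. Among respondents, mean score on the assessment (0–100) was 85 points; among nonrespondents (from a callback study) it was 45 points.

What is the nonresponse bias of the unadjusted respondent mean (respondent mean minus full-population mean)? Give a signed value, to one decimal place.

+14.0

Nonresponse fraction = 1 − 0.65 = 0.35.
Bias = (nonresponse fraction) × (respondent mean − nonrespondent mean)
     = 0.35 × (85 − 45) = 0.35 × 40 = 14.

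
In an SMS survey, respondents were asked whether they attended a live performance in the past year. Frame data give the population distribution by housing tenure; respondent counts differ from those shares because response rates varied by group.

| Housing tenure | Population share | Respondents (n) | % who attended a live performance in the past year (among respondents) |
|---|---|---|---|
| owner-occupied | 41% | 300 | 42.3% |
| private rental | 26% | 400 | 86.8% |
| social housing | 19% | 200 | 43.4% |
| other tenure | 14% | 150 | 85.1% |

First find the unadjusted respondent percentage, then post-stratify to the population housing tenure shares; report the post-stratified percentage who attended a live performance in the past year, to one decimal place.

60.1%

Unadjusted (pooled respondent) estimate weights by respondent counts:
  (300/1050)×42.3 + (400/1050)×86.8 + (200/1050)×43.4 + (150/1050)×85.1 = 65.5762%
Post-stratified estimate weights by population shares:
  0.41×42.3 + 0.26×86.8 + 0.19×43.4 + 0.14×85.1 = 60.071%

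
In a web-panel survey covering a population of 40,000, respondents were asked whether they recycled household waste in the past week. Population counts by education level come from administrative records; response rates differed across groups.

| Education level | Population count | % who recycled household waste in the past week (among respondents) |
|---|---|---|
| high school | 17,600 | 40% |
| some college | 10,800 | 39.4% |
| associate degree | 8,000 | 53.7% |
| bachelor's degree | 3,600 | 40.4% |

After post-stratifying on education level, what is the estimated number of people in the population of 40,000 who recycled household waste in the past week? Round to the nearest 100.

Estimated count per cell = population count × respondent percentage:
  high school: 17,600 × 40% = 7040
  some college: 10,800 × 39.4% = 4255.2
  associate degree: 8,000 × 53.7% = 4296
  bachelor's degree: 3,600 × 40.4% = 1454.4
Estimated total = 17045.6 → 17,000.

17,000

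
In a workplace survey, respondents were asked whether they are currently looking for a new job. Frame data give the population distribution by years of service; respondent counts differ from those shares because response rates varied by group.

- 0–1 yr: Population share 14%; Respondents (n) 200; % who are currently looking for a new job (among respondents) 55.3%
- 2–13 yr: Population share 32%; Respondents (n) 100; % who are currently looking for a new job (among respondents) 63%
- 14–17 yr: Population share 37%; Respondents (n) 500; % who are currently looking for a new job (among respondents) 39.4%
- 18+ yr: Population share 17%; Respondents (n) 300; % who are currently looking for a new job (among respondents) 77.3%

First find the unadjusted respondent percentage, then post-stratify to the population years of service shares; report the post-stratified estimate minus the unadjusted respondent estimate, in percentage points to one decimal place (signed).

Without adjustment, the pooled respondent share is:
  (200/1100)×55.3 + (100/1100)×63 + (500/1100)×39.4 + (300/1100)×77.3 = 54.7727%
Reweighting by population years of service shares:
  0.14×55.3 + 0.32×63 + 0.37×39.4 + 0.17×77.3 = 55.621%
Difference = 55.621 − 54.7727 = 0.8483 pp.

+0.8 percentage points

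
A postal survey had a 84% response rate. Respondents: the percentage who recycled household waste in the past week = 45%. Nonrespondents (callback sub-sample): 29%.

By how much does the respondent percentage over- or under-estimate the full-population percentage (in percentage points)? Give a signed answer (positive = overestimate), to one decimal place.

Nonresponse fraction = 1 − 0.84 = 0.16.
Bias = (nonresponse fraction) × (respondent percentage − nonrespondent percentage)
     = 0.16 × (45 − 29) = 0.16 × 16 = 2.56.

+2.6 percentage points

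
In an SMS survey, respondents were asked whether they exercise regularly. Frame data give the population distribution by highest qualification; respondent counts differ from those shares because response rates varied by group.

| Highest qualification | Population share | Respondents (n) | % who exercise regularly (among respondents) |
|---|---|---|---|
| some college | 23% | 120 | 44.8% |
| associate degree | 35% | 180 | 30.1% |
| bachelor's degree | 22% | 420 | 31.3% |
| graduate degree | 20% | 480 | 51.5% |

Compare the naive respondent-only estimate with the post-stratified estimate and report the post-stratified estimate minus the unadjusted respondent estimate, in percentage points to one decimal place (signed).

-2.5 percentage points

Naive respondent-only estimate (weights = respondent counts):
  (120/1200)×44.8 + (180/1200)×30.1 + (420/1200)×31.3 + (480/1200)×51.5 = 40.55%
Post-stratified estimate weights by population shares:
  0.23×44.8 + 0.35×30.1 + 0.22×31.3 + 0.2×51.5 = 38.025%
Difference = 38.025 − 40.55 = -2.525 pp.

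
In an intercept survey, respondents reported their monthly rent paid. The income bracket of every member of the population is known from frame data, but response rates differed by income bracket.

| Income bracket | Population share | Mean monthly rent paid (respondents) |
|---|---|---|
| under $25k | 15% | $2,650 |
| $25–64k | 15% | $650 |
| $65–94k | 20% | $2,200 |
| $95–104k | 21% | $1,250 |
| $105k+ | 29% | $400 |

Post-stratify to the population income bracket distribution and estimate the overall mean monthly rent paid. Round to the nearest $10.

$1,310

Reweight to the known income bracket distribution:
  under $25k: 0.15 × 2650 = 397.5
  $25–64k: 0.15 × 650 = 97.5
  $65–94k: 0.2 × 2200 = 440
  $95–104k: 0.21 × 1250 = 262.5
  $105k+: 0.29 × 400 = 116
Post-stratified estimate = 1313.5 → $1,310.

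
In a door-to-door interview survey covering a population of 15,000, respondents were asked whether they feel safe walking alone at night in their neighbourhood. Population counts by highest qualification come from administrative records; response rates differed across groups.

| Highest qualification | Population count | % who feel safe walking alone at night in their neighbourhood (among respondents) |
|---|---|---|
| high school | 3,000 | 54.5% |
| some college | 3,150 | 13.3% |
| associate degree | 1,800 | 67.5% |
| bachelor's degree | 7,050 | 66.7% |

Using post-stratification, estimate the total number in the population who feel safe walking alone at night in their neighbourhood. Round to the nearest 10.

7,970

Apply each group's respondent rate to its population count:
  high school: 3,000 × 54.5% = 1635
  some college: 3,150 × 13.3% = 418.95
  associate degree: 1,800 × 67.5% = 1215
  bachelor's degree: 7,050 × 66.7% = 4702.35
Estimated total = 7971.3 → 7,970.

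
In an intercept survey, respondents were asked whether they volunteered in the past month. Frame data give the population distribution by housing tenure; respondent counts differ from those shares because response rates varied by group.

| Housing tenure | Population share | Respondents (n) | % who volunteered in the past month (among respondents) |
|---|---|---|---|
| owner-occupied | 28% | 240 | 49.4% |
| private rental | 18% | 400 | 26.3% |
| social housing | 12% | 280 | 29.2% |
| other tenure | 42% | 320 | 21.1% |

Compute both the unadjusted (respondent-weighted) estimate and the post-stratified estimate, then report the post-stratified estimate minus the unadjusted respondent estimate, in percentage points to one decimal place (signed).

Unadjusted (pooled respondent) estimate weights by respondent counts:
  (240/1240)×49.4 + (400/1240)×26.3 + (280/1240)×29.2 + (320/1240)×21.1 = 30.0839%
Post-stratified estimate weights by population shares:
  0.28×49.4 + 0.18×26.3 + 0.12×29.2 + 0.42×21.1 = 30.932%
Difference = 30.932 − 30.0839 = 0.8481 pp.

+0.8 percentage points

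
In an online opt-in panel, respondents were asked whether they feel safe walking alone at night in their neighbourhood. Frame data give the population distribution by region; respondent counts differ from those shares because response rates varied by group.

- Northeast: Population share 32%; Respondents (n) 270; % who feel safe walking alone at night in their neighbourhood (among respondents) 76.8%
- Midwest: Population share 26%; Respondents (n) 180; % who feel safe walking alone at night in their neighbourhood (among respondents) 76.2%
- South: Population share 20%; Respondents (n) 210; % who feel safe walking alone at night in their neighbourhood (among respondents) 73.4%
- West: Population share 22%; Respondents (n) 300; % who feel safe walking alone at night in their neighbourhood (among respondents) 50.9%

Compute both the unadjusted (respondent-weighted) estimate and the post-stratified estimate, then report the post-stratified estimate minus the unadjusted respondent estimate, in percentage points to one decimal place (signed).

+2.4 percentage points

Unadjusted (pooled respondent) estimate weights by respondent counts:
  (270/960)×76.8 + (180/960)×76.2 + (210/960)×73.4 + (300/960)×50.9 = 67.85%
Post-stratified estimate weights by population shares:
  0.32×76.8 + 0.26×76.2 + 0.2×73.4 + 0.22×50.9 = 70.266%
Difference = 70.266 − 67.85 = 2.416 pp.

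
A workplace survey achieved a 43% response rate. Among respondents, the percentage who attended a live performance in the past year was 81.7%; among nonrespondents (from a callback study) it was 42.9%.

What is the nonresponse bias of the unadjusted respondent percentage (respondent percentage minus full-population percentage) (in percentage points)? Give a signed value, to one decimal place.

+22.1 percentage points

Nonresponse fraction = 1 − 0.43 = 0.57.
Bias = (nonresponse fraction) × (respondent percentage − nonrespondent percentage)
     = 0.57 × (81.7 − 42.9) = 0.57 × 38.8 = 22.116.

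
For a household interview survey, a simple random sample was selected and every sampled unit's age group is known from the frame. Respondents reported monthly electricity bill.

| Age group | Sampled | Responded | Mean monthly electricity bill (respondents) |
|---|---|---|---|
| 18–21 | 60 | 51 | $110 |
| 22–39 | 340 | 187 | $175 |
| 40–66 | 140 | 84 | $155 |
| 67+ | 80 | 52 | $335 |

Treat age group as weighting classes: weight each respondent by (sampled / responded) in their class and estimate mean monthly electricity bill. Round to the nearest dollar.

Response rates by class: 18–21 51/60 = 85%, 22–39 187/340 = 55%, 40–66 84/140 = 60%, 67+ 52/80 = 65%.
Each respondent's weight = sampled/responded in their class; summing within a class gives n_sampled, so:
  18–21: 60 × 110 = 6600
  22–39: 340 × 175 = 59,500
  40–66: 140 × 155 = 21,700
  67+: 80 × 335 = 26,800
Adjusted estimate = 114,600 / 620 = 184.839 → $185.

$185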